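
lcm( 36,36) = 36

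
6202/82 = 75 + 26/41 = 75.63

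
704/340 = 2 + 6/85 = 2.07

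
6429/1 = 6429  =  6429.00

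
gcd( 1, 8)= 1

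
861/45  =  287/15 =19.13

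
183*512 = 93696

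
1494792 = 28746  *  52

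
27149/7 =27149/7 = 3878.43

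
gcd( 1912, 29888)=8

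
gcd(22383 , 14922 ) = 7461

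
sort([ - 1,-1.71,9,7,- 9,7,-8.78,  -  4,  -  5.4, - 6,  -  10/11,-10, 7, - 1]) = [ - 10, - 9, -8.78,  -  6,  -  5.4,-4,-1.71, - 1 , - 1, - 10/11,7,  7,7,9]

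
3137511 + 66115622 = 69253133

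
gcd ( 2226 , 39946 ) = 2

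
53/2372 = 53/2372 = 0.02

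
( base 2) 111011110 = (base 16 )1DE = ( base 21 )11G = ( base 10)478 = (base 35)dn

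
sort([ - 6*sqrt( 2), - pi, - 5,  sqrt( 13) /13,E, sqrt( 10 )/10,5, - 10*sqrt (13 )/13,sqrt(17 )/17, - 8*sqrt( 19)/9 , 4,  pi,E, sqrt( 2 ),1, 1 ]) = [ - 6*sqrt(2 ),-5,-8*sqrt( 19 ) /9, - pi  , - 10*sqrt( 13) /13 , sqrt( 17 ) /17,sqrt( 13)/13, sqrt(10 ) /10,1, 1,sqrt( 2),  E, E,pi,4,  5]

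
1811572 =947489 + 864083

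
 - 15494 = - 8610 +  - 6884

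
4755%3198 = 1557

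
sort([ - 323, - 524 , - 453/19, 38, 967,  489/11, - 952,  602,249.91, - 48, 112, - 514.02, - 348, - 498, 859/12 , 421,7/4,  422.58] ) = [ - 952,  -  524 , - 514.02, - 498,  -  348, - 323, - 48, - 453/19,7/4, 38,489/11,859/12, 112,249.91,421, 422.58, 602,967]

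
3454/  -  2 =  - 1727 + 0/1 = -1727.00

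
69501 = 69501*1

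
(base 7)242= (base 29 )4C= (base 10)128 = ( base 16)80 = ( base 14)92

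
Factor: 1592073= 3^2*7^1*37^1 * 683^1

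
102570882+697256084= 799826966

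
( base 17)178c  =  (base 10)7084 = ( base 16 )1bac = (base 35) 5re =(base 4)1232230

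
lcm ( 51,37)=1887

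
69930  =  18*3885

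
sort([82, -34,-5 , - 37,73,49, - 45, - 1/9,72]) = [ - 45,  -  37, - 34, - 5, - 1/9, 49,72,73, 82 ]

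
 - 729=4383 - 5112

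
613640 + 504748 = 1118388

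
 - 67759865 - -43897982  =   - 23861883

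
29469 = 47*627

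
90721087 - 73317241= 17403846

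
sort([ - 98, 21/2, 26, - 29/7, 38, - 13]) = [-98,- 13,-29/7, 21/2 , 26, 38 ]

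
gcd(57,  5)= 1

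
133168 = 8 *16646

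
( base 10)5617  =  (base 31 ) 5q6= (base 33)557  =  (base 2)1010111110001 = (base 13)2731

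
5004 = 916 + 4088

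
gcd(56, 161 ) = 7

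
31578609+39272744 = 70851353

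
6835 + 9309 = 16144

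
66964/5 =66964/5 = 13392.80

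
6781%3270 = 241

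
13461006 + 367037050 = 380498056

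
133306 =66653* 2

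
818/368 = 409/184 = 2.22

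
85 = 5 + 80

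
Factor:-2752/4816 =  - 4/7 = - 2^2*7^( - 1 )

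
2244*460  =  1032240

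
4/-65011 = -1 + 65007/65011 = - 0.00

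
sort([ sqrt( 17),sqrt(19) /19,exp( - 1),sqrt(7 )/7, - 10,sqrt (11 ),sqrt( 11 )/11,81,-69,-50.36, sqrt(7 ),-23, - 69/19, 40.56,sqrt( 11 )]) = [  -  69, - 50.36,-23, - 10,-69/19, sqrt( 19 )/19,sqrt(11) /11,  exp( - 1), sqrt(7 )/7,sqrt(7 ),sqrt( 11), sqrt( 11),sqrt(17),40.56,81]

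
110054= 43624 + 66430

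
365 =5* 73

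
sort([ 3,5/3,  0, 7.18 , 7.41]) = [ 0, 5/3,3,7.18,  7.41] 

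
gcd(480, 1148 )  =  4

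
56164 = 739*76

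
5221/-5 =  - 5221/5 = - 1044.20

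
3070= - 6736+9806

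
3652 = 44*83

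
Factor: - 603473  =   - 13^1*61^1*761^1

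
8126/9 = 902 + 8/9 = 902.89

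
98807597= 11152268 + 87655329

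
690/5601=230/1867 = 0.12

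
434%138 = 20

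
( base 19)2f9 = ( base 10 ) 1016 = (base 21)268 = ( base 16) 3f8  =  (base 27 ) 1AH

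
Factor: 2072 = 2^3 * 7^1 * 37^1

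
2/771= 2/771 = 0.00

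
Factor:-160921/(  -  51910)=2^(-1 )*5^( - 1)*31^1 = 31/10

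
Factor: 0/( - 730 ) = 0^1  =  0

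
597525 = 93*6425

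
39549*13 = 514137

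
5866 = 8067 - 2201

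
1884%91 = 64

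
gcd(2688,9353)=1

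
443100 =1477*300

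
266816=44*6064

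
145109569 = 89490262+55619307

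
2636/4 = 659= 659.00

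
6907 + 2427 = 9334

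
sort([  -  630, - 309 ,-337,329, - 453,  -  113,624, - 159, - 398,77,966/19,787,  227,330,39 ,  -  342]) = [ - 630, - 453,-398, - 342, - 337, - 309, - 159,- 113,39, 966/19,77 , 227, 329, 330,624,787]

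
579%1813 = 579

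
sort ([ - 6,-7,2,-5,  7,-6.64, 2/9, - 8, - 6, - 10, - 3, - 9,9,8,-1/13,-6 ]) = [ - 10,  -  9 ,  -  8,-7, - 6.64, - 6,-6,-6 , - 5,-3 , - 1/13, 2/9 , 2, 7,8 , 9]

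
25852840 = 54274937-28422097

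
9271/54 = 9271/54 = 171.69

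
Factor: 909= 3^2*101^1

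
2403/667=2403/667   =  3.60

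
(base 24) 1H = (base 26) 1f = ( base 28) 1D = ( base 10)41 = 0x29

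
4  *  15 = 60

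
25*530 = 13250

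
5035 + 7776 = 12811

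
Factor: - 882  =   - 2^1*3^2 *7^2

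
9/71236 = 9/71236= 0.00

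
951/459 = 317/153 = 2.07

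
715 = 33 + 682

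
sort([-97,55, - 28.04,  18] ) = [ - 97, -28.04,18,55 ] 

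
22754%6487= 3293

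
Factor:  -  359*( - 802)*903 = 259989954 =2^1*3^1*7^1 * 43^1*359^1*401^1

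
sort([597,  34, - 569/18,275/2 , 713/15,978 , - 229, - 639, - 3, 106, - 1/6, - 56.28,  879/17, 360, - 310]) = [ - 639, - 310, - 229,-56.28, - 569/18, - 3, -1/6,34,713/15, 879/17,106, 275/2 , 360,597,978]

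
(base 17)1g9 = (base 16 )23a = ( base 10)570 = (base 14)2CA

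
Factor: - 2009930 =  - 2^1*5^1*13^1*15461^1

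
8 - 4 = 4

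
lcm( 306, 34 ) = 306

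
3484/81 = 3484/81 = 43.01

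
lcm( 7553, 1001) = 83083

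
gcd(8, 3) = 1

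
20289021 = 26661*761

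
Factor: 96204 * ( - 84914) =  - 2^3*3^1*8017^1*42457^1 = - 8169066456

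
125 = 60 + 65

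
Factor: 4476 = 2^2 * 3^1*373^1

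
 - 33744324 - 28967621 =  - 62711945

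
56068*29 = 1625972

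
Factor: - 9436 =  - 2^2*7^1*337^1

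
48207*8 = 385656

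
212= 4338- 4126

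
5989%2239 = 1511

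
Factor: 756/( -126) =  - 6 = - 2^1*3^1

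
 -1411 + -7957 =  - 9368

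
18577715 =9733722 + 8843993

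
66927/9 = 22309/3 = 7436.33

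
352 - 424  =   - 72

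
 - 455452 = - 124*3673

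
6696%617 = 526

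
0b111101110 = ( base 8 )756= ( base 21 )12B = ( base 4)13232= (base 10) 494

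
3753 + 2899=6652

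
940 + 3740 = 4680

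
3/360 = 1/120 = 0.01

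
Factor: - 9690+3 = -9687 = -3^1*3229^1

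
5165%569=44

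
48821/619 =48821/619  =  78.87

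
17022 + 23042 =40064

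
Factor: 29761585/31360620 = 5952317/6272124 = 2^( - 2)*3^(-1 )*7^1*522677^( - 1 )*850331^1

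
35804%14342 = 7120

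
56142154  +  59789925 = 115932079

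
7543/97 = 77 + 74/97 = 77.76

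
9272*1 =9272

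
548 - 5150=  - 4602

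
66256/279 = 66256/279 = 237.48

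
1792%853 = 86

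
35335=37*955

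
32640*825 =26928000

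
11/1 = 11 =11.00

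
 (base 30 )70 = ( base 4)3102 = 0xD2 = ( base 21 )A0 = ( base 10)210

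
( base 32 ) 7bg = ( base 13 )3579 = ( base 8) 16560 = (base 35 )65B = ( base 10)7536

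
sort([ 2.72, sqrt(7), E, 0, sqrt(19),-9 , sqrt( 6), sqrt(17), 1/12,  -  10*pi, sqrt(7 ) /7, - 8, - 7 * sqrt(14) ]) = [ - 10* pi, -7 * sqrt(14),-9, - 8, 0,1/12,sqrt(7 )/7, sqrt(6) , sqrt(7 ) , E, 2.72,  sqrt(17 ),  sqrt(19) ] 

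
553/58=553/58 = 9.53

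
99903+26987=126890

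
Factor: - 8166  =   - 2^1 * 3^1*1361^1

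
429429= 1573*273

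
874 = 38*23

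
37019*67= 2480273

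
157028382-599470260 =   -  442441878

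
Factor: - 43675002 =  - 2^1*3^2 * 7^1*346627^1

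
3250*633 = 2057250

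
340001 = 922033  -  582032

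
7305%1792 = 137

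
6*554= 3324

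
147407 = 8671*17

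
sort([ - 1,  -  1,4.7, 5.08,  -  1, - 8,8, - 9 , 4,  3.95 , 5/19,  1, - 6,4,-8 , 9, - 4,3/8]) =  [ - 9, - 8, - 8,-6,-4, - 1,-1, - 1, 5/19, 3/8,1, 3.95, 4, 4, 4.7,5.08,8, 9]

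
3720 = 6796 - 3076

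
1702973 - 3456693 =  - 1753720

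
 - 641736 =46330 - 688066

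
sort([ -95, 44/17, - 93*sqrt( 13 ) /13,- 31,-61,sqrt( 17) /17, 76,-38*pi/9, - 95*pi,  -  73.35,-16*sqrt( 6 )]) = [ - 95*pi, - 95, - 73.35, - 61,- 16*sqrt( 6), - 31, - 93*sqrt( 13)/13, - 38*pi/9  ,  sqrt(17 )/17,44/17, 76]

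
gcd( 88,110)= 22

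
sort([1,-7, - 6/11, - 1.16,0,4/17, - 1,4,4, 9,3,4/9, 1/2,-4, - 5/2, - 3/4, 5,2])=[ - 7, - 4, - 5/2, - 1.16 , - 1 ,- 3/4 , - 6/11, 0,  4/17,  4/9,1/2,1,  2,  3,4,4, 5,  9 ] 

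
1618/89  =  18 + 16/89= 18.18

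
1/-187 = - 1 + 186/187 =-  0.01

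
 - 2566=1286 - 3852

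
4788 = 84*57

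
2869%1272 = 325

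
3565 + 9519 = 13084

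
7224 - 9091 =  - 1867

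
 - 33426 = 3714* ( - 9) 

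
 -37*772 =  - 28564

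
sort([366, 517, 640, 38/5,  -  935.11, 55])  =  [ - 935.11,38/5, 55, 366, 517, 640 ] 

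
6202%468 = 118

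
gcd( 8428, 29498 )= 4214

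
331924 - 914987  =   - 583063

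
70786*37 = 2619082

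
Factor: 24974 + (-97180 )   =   - 2^1 * 79^1*457^1  =  - 72206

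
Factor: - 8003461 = - 43^1 * 373^1* 499^1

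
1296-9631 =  - 8335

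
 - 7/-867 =7/867 = 0.01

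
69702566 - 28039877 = 41662689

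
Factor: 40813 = 40813^1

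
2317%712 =181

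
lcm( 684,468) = 8892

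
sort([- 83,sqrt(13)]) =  [ -83, sqrt( 13 )]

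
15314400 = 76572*200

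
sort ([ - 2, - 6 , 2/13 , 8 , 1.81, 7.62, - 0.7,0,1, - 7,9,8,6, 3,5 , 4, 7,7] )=[-7, - 6, - 2, - 0.7,0, 2/13 , 1, 1.81 , 3,4,  5,6,7,7, 7.62,8,8,9 ] 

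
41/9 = 4+ 5/9=4.56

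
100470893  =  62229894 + 38240999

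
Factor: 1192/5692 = 2^1*149^1*1423^( - 1 ) = 298/1423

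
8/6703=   8/6703  =  0.00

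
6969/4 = 1742+1/4   =  1742.25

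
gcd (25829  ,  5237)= 1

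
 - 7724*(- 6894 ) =53249256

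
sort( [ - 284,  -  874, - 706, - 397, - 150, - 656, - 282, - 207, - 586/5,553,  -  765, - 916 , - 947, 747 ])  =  [  -  947, - 916, - 874 , - 765, - 706, - 656, - 397  ,  -  284, - 282, - 207,  -  150 , - 586/5, 553,747]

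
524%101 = 19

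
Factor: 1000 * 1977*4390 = 2^4 * 3^1*5^4 * 439^1 *659^1 = 8679030000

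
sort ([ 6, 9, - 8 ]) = [ - 8, 6, 9]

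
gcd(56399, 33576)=1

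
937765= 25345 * 37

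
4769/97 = 4769/97 = 49.16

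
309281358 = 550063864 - 240782506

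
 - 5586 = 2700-8286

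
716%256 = 204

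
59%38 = 21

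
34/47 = 34/47 = 0.72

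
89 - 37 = 52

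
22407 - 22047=360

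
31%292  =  31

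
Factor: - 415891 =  - 7^1*19^1*53^1*59^1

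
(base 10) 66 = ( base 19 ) 39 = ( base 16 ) 42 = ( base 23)2k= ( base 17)3F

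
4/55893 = 4/55893  =  0.00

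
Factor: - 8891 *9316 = - 2^2*17^2*137^1*523^1 = -82828556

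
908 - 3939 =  - 3031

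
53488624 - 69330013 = -15841389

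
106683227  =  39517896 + 67165331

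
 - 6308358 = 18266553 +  - 24574911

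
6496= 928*7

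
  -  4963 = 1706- 6669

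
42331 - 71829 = - 29498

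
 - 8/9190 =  - 4/4595 = - 0.00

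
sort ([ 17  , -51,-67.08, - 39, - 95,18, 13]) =[ - 95, - 67.08,-51, - 39,13,17,  18] 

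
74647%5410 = 4317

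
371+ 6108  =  6479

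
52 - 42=10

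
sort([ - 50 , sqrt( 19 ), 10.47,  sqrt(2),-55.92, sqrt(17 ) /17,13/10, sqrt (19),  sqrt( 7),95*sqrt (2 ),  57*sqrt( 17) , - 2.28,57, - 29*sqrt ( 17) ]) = [ - 29*sqrt(17), - 55.92, - 50,-2.28,sqrt( 17 ) /17, 13/10, sqrt(2 ), sqrt ( 7 ), sqrt( 19 ),sqrt (19),10.47, 57,95 * sqrt (2 ), 57*sqrt( 17)] 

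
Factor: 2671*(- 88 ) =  - 235048 = -2^3 *11^1*2671^1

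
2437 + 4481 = 6918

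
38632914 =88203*438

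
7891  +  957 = 8848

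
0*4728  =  0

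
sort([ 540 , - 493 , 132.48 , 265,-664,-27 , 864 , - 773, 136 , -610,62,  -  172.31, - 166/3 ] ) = [ - 773, - 664 , - 610,-493,-172.31, - 166/3, - 27,62,  132.48,  136, 265, 540, 864] 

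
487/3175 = 487/3175 = 0.15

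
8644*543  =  4693692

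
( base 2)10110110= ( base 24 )7e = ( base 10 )182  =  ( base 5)1212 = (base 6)502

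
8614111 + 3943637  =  12557748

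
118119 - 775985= - 657866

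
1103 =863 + 240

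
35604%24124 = 11480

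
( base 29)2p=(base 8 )123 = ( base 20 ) 43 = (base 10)83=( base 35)2d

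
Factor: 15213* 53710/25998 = 136181705/4333 = 5^1*7^(-1 )*11^1*41^1*131^1*461^1*619^( - 1)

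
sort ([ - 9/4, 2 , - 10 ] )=[ - 10, -9/4, 2 ] 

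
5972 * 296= 1767712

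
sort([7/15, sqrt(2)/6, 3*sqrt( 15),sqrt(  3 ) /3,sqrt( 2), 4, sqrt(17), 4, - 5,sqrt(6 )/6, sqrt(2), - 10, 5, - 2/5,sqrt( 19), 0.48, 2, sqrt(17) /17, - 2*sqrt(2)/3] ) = [-10, - 5, - 2 * sqrt ( 2)/3, -2/5, sqrt(2 ) /6, sqrt( 17)/17 , sqrt( 6)/6,7/15,  0.48,sqrt( 3)/3,sqrt(2), sqrt (2), 2, 4, 4, sqrt(17), sqrt(19), 5, 3*sqrt( 15)]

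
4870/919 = 4870/919 = 5.30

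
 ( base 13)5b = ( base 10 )76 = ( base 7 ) 136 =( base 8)114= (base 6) 204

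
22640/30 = 2264/3 = 754.67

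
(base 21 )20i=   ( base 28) 144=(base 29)121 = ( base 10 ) 900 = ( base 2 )1110000100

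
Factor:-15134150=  - 2^1*5^2*53^1*5711^1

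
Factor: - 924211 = - 61^1*109^1*139^1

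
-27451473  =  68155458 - 95606931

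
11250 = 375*30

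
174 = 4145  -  3971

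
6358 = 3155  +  3203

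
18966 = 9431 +9535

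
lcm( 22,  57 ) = 1254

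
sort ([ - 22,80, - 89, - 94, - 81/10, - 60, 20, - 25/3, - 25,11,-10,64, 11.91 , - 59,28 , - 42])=[ - 94, - 89, - 60 , - 59, - 42, - 25, - 22, - 10,-25/3, - 81/10, 11,11.91,20,  28, 64,  80]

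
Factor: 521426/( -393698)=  - 260713/196849 = - 101^(-1)*1949^(  -  1 )*260713^1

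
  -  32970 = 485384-518354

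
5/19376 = 5/19376 = 0.00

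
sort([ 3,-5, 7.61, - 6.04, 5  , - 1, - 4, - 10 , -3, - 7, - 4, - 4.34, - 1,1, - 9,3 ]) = [ - 10, - 9, - 7, - 6.04, - 5,-4.34, - 4, - 4, - 3, - 1, - 1,1, 3,3, 5, 7.61 ]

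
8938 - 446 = 8492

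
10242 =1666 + 8576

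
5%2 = 1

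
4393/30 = 146+13/30 = 146.43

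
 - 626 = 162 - 788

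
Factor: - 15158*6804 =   -  2^3 * 3^5*7^1*11^1*13^1* 53^1 = - 103135032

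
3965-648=3317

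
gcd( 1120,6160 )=560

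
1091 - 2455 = -1364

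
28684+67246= 95930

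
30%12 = 6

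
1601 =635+966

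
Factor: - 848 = -2^4 *53^1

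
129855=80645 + 49210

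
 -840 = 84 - 924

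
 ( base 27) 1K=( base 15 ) 32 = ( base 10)47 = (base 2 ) 101111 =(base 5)142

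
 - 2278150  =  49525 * ( - 46)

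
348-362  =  - 14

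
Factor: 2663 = 2663^1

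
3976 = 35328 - 31352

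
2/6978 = 1/3489 = 0.00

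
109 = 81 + 28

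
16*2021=32336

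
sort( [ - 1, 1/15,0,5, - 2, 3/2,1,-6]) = [ - 6, - 2,-1 , 0,1/15, 1, 3/2,5]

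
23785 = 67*355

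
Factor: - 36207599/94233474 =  - 2^(  -  1 )*3^(  -  2)*241^1*150239^1* 5235193^( - 1 ) 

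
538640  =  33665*16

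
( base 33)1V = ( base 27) 2a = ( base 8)100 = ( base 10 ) 64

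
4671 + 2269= 6940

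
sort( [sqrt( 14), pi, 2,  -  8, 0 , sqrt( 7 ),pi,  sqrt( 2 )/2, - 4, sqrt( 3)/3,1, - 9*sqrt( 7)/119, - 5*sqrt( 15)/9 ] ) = [ - 8, - 4, - 5*sqrt(15)/9 , - 9*sqrt( 7)/119, 0,sqrt( 3 ) /3, sqrt( 2 )/2,1,  2,sqrt( 7 ), pi , pi, sqrt(14)]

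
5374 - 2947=2427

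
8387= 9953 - 1566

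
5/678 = 5/678 = 0.01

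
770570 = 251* 3070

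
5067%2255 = 557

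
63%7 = 0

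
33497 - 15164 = 18333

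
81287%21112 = 17951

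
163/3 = 163/3 = 54.33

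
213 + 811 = 1024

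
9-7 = 2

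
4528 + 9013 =13541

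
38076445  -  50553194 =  -12476749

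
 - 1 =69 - 70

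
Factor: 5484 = 2^2*3^1*457^1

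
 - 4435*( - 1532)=6794420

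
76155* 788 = 60010140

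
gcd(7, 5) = 1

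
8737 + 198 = 8935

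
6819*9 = 61371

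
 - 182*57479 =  - 10461178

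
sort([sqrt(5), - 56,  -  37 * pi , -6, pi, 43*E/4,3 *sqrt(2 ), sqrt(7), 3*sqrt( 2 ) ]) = [-37 * pi, - 56,- 6 , sqrt(5),  sqrt(7), pi, 3*sqrt(2), 3*sqrt( 2 ),43*E/4 ]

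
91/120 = 91/120 = 0.76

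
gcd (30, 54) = 6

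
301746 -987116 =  - 685370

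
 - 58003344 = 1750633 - 59753977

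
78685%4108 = 633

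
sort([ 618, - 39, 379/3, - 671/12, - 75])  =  [ - 75, - 671/12, - 39, 379/3, 618]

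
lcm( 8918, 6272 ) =570752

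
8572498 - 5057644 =3514854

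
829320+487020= 1316340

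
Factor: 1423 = 1423^1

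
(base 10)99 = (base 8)143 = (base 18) 59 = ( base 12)83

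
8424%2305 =1509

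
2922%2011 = 911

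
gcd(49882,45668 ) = 98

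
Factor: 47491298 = 2^1 * 19^1 * 461^1*2711^1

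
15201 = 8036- - 7165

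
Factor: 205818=2^1*3^1*34303^1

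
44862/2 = 22431 = 22431.00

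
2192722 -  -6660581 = 8853303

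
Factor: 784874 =2^1 * 392437^1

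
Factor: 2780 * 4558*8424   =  106742525760=2^6*3^4*5^1*13^1*43^1*53^1*139^1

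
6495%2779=937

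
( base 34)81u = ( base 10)9312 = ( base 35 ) 7l2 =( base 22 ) J56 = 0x2460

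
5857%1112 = 297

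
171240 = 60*2854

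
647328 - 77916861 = - 77269533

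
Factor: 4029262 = 2^1* 389^1*5179^1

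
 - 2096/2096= - 1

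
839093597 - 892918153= - 53824556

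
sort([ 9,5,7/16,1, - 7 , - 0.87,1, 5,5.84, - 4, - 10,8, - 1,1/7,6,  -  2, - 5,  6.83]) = [ - 10 ,  -  7,-5, - 4,-2,- 1, - 0.87, 1/7,7/16, 1,1, 5,  5,5.84,6,6.83, 8 , 9 ]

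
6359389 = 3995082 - - 2364307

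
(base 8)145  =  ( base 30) 3B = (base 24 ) 45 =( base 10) 101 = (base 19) 56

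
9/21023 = 9/21023 = 0.00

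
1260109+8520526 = 9780635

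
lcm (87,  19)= 1653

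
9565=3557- - 6008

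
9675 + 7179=16854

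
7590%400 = 390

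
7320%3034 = 1252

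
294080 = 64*4595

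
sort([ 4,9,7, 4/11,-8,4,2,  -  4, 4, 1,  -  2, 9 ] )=[ - 8, - 4, - 2 , 4/11, 1, 2, 4, 4,  4,7 , 9, 9 ] 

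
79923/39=26641/13 = 2049.31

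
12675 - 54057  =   - 41382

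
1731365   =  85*20369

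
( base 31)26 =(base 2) 1000100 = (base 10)68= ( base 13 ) 53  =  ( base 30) 28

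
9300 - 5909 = 3391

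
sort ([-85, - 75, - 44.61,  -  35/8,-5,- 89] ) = [ - 89, - 85,-75, - 44.61, - 5, - 35/8 ] 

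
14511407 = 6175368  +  8336039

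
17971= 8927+9044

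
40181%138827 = 40181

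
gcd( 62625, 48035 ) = 5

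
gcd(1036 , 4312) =28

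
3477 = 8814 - 5337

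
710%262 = 186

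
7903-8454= -551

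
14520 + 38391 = 52911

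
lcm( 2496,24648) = 197184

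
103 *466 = 47998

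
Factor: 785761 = 83^1*9467^1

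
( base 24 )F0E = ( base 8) 20716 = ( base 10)8654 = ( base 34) 7GI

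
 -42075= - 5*8415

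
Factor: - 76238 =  - 2^1*38119^1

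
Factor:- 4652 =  - 2^2 * 1163^1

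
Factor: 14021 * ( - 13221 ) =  - 3^2* 7^1*13^1*113^1*2003^1  =  - 185371641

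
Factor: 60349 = 29^1*2081^1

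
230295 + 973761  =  1204056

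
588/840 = 7/10 = 0.70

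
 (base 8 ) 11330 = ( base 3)20121200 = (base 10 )4824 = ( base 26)73E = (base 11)3696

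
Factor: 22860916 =2^2*13^1*137^1 *3209^1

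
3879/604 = 6 + 255/604 = 6.42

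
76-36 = 40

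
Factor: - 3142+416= - 2^1*29^1*47^1 = - 2726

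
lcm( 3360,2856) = 57120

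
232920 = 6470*36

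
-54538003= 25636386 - 80174389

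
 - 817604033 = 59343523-876947556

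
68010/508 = 133 + 223/254=133.88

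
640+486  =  1126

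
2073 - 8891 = - 6818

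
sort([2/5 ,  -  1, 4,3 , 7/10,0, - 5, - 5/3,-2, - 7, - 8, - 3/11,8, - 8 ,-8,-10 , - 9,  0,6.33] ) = [ - 10,-9,- 8, - 8, - 8, - 7, - 5, - 2, - 5/3, - 1, -3/11, 0 , 0, 2/5,7/10 , 3, 4,  6.33, 8 ]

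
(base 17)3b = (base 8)76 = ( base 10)62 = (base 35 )1r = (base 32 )1u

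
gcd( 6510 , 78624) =42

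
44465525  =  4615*9635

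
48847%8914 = 4277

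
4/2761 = 4/2761=   0.00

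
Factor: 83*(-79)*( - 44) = 2^2*11^1*79^1* 83^1 = 288508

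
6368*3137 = 19976416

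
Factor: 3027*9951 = 3^2*  31^1*107^1*1009^1= 30121677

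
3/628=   3/628 = 0.00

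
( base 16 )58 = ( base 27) 37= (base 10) 88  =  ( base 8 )130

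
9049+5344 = 14393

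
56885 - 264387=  - 207502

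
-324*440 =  - 142560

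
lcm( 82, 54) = 2214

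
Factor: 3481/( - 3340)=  - 2^( - 2)*5^( - 1)*59^2 * 167^( - 1)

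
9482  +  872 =10354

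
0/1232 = 0 = 0.00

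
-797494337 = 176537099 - 974031436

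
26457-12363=14094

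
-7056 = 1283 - 8339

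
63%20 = 3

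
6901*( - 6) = - 41406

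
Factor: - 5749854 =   -  2^1 * 3^1*11^1 * 87119^1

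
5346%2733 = 2613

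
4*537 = 2148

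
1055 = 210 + 845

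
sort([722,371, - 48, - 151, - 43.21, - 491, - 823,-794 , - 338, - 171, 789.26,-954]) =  [ - 954 , - 823, - 794,-491, - 338, - 171, -151, - 48 , - 43.21,  371,722,789.26 ] 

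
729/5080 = 729/5080 = 0.14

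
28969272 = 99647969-70678697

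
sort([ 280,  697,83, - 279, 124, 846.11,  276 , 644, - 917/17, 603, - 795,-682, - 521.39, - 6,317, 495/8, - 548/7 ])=[ - 795,-682,-521.39,  -  279 ,-548/7,  -  917/17, - 6, 495/8,83,124  ,  276 , 280,317, 603, 644, 697, 846.11 ] 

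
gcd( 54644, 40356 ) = 76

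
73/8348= 73/8348 = 0.01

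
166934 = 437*382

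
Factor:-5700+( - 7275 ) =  - 12975= - 3^1*5^2 * 173^1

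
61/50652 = 61/50652 = 0.00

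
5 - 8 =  - 3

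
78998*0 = 0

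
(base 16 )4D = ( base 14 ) 57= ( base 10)77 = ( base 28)2l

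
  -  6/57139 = - 6/57139 = - 0.00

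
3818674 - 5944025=-2125351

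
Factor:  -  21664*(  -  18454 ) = 2^6*677^1*9227^1=   399787456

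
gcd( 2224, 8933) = 1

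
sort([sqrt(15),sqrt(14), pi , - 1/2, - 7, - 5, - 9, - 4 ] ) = [-9, - 7, - 5 , - 4, - 1/2, pi, sqrt(14), sqrt( 15)] 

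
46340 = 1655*28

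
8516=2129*4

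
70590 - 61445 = 9145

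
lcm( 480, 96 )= 480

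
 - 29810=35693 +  -65503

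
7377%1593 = 1005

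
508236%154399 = 45039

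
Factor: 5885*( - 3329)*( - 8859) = 173558130735 =3^1 *5^1 * 11^1*107^1*2953^1*3329^1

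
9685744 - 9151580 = 534164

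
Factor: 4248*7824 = 33236352 = 2^7 * 3^3*59^1*163^1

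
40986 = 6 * 6831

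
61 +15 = 76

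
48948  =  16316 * 3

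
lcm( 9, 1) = 9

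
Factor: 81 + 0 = 81 = 3^4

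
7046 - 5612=1434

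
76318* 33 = 2518494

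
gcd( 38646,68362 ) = 38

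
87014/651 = 87014/651 = 133.66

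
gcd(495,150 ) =15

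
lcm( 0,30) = 0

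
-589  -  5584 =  - 6173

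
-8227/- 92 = 89 + 39/92 = 89.42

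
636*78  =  49608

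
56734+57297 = 114031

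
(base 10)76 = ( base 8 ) 114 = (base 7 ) 136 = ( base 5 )301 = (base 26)2O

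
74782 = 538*139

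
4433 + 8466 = 12899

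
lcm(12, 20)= 60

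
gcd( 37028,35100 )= 4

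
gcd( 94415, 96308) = 1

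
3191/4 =3191/4=797.75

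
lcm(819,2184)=6552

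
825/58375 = 33/2335= 0.01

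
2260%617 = 409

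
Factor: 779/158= 2^( - 1 ) * 19^1*41^1*79^ ( - 1)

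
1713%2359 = 1713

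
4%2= 0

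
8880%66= 36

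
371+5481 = 5852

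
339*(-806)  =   - 273234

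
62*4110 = 254820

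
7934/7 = 7934/7 = 1133.43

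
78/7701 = 26/2567 = 0.01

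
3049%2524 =525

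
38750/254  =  19375/127 = 152.56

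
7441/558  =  13 + 187/558 = 13.34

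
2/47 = 2/47 = 0.04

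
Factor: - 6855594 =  - 2^1*3^1*1142599^1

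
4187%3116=1071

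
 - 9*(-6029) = 54261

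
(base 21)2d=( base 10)55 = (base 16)37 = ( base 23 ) 29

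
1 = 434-433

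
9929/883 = 11+216/883 =11.24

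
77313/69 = 1120 + 11/23 = 1120.48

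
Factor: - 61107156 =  - 2^2*3^3*11^1*51437^1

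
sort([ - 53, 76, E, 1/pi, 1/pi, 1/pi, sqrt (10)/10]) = [-53, sqrt ( 10)/10, 1/pi, 1/pi , 1/pi,E, 76] 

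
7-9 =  - 2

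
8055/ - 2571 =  - 4 +743/857 = - 3.13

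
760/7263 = 760/7263 = 0.10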